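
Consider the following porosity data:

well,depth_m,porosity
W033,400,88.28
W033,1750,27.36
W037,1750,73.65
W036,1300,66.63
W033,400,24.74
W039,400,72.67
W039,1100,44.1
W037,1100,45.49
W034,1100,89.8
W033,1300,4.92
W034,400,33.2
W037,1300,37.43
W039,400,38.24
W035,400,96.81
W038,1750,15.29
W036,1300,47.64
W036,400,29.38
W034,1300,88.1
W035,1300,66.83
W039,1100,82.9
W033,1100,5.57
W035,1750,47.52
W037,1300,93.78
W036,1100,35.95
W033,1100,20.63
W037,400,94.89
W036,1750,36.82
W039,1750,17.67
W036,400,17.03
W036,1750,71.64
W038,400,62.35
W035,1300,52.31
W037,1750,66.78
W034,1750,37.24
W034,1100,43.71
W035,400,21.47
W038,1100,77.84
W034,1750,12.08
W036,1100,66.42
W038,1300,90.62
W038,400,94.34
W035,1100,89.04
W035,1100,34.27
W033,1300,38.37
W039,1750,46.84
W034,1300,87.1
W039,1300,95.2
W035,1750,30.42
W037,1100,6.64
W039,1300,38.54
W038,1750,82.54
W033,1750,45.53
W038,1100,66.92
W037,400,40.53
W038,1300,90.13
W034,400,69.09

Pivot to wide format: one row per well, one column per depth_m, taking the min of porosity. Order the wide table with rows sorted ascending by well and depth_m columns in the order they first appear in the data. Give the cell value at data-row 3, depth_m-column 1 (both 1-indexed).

21.47

With rows sorted ascending by well, row 3 is well=W035. depth_m columns in first-appearance order: 400, 1750, 1300, 1100; column 1 is 400.
Long rows with well=W035, depth_m=400: min(96.81, 21.47) = 21.47.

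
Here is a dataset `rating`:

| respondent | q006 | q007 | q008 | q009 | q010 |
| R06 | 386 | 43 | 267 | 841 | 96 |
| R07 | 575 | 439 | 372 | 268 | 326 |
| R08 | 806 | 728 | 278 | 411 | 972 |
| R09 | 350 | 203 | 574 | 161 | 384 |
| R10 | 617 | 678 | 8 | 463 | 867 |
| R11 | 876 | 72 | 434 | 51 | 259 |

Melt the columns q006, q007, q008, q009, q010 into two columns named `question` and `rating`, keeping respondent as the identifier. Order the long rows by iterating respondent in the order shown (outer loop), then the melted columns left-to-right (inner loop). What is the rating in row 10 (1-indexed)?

30 rows total (6 × 5). Row 10: index ⌊(10-1)/5⌋ = 1 into respondent → R07; (10-1) mod 5 = 4 into the melted columns → q010.
So row 10 is (R07, q010, 326); rating = 326.

326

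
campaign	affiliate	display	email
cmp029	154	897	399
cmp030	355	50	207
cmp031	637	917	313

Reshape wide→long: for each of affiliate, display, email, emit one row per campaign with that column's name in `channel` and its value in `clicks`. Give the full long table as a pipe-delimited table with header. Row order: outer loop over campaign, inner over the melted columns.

Each (campaign, column) pair becomes one row: 3 × 3 = 9 rows.
For example, (cmp029, affiliate) → clicks=154.

| campaign | channel | clicks |
| cmp029 | affiliate | 154 |
| cmp029 | display | 897 |
| cmp029 | email | 399 |
| cmp030 | affiliate | 355 |
| cmp030 | display | 50 |
| cmp030 | email | 207 |
| cmp031 | affiliate | 637 |
| cmp031 | display | 917 |
| cmp031 | email | 313 |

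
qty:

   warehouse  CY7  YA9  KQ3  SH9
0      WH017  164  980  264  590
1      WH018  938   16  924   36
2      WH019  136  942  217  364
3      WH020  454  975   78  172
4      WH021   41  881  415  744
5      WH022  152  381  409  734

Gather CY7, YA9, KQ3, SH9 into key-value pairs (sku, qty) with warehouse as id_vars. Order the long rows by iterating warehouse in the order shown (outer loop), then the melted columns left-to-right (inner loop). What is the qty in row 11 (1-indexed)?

24 rows total (6 × 4). Row 11: index ⌊(11-1)/4⌋ = 2 into warehouse → WH019; (11-1) mod 4 = 2 into the melted columns → KQ3.
So row 11 is (WH019, KQ3, 217); qty = 217.

217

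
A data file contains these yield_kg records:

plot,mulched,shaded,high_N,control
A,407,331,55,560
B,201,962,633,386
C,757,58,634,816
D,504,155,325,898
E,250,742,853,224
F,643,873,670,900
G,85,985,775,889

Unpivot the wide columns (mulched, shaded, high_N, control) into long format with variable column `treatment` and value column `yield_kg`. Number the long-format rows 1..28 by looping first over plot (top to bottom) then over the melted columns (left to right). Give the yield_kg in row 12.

28 rows total (7 × 4). Row 12: index ⌊(12-1)/4⌋ = 2 into plot → C; (12-1) mod 4 = 3 into the melted columns → control.
So row 12 is (C, control, 816); yield_kg = 816.

816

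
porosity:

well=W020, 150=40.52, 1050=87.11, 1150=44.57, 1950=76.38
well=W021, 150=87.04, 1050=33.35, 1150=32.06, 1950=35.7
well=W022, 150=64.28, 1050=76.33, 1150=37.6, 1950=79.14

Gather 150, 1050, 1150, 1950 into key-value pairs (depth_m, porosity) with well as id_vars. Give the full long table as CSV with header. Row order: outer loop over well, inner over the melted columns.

Each (well, column) pair becomes one row: 3 × 4 = 12 rows.
For example, (W020, 150) → porosity=40.52.

well,depth_m,porosity
W020,150,40.52
W020,1050,87.11
W020,1150,44.57
W020,1950,76.38
W021,150,87.04
W021,1050,33.35
W021,1150,32.06
W021,1950,35.7
W022,150,64.28
W022,1050,76.33
W022,1150,37.6
W022,1950,79.14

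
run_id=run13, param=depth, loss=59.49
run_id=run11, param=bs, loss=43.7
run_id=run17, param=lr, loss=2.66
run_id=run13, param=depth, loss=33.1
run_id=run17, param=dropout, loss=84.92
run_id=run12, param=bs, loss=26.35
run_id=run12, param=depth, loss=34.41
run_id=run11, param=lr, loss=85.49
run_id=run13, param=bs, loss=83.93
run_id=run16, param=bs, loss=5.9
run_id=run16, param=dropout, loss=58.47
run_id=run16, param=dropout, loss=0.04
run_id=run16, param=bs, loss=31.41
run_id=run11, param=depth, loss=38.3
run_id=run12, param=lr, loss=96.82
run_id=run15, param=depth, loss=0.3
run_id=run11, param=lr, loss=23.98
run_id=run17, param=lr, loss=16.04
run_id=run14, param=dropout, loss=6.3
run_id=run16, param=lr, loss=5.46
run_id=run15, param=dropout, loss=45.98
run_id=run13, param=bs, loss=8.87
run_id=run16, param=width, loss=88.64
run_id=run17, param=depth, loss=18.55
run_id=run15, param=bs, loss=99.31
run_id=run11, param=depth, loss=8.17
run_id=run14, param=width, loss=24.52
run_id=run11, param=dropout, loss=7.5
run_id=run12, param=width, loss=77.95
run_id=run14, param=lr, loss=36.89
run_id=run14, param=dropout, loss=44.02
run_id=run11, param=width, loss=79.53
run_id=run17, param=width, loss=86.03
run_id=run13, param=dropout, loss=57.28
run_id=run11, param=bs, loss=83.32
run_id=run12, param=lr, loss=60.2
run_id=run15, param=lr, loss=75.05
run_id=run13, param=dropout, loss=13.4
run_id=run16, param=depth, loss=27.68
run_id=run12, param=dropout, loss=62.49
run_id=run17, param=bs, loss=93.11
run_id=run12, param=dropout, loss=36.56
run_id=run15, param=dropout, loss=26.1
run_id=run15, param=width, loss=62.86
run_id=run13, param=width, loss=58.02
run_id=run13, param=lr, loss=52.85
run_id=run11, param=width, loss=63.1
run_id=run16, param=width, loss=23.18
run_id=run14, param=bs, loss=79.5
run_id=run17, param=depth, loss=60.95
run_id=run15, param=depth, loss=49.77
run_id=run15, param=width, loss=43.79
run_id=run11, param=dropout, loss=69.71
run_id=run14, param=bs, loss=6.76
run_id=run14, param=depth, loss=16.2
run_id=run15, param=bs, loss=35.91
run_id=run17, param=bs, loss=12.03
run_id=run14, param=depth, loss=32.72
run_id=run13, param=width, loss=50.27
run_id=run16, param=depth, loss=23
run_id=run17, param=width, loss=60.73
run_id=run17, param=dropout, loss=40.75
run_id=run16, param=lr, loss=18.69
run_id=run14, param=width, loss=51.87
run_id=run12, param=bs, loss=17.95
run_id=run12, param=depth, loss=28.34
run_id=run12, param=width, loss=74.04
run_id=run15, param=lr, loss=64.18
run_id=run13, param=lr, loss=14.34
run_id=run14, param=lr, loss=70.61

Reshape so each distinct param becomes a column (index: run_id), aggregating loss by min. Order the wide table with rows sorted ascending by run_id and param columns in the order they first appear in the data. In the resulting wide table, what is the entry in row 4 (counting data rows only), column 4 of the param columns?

With rows sorted ascending by run_id, row 4 is run_id=run14. param columns in first-appearance order: depth, bs, lr, dropout, width; column 4 is dropout.
Long rows with run_id=run14, param=dropout: min(6.3, 44.02) = 6.3.

6.3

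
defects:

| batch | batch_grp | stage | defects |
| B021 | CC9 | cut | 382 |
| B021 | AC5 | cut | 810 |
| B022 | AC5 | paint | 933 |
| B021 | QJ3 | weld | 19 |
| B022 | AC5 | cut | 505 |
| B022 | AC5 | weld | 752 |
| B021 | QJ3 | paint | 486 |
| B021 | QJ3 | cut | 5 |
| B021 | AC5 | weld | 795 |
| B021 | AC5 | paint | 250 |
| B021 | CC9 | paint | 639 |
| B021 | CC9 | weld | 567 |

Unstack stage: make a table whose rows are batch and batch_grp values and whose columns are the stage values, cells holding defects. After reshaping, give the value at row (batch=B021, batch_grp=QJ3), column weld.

Wide layout: rows indexed by batch and batch_grp, columns are the 3 distinct stage values (cut, paint, weld).
Cell (batch=B021, batch_grp=QJ3, stage=weld) draws from the long row where batch=B021, batch_grp=QJ3 and stage=weld, which has defects=19.

19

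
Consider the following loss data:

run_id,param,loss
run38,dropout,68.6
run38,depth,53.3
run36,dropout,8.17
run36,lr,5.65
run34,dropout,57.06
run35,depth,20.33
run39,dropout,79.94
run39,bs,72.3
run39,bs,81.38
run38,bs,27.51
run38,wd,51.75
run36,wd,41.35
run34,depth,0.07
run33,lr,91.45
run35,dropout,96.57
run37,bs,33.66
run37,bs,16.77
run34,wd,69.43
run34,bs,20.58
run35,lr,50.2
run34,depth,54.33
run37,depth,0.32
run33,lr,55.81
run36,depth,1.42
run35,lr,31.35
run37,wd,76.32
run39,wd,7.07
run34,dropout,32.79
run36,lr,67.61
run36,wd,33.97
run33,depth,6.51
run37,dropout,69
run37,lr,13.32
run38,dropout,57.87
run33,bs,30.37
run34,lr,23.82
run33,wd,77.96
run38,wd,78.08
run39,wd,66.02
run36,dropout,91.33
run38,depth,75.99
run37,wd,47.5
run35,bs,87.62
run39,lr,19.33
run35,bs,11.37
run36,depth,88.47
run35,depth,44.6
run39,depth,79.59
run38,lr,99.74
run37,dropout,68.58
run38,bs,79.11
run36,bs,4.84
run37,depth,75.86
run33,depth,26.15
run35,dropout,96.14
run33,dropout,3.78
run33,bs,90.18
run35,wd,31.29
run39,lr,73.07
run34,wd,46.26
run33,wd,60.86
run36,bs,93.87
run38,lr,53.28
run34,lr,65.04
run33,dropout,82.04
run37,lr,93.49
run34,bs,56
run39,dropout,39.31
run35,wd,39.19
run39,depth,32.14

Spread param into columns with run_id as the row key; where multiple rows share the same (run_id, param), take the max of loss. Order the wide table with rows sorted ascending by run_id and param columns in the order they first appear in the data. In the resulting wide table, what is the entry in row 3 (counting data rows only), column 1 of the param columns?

With rows sorted ascending by run_id, row 3 is run_id=run35. param columns in first-appearance order: dropout, depth, lr, bs, wd; column 1 is dropout.
Long rows with run_id=run35, param=dropout: max(96.57, 96.14) = 96.57.

96.57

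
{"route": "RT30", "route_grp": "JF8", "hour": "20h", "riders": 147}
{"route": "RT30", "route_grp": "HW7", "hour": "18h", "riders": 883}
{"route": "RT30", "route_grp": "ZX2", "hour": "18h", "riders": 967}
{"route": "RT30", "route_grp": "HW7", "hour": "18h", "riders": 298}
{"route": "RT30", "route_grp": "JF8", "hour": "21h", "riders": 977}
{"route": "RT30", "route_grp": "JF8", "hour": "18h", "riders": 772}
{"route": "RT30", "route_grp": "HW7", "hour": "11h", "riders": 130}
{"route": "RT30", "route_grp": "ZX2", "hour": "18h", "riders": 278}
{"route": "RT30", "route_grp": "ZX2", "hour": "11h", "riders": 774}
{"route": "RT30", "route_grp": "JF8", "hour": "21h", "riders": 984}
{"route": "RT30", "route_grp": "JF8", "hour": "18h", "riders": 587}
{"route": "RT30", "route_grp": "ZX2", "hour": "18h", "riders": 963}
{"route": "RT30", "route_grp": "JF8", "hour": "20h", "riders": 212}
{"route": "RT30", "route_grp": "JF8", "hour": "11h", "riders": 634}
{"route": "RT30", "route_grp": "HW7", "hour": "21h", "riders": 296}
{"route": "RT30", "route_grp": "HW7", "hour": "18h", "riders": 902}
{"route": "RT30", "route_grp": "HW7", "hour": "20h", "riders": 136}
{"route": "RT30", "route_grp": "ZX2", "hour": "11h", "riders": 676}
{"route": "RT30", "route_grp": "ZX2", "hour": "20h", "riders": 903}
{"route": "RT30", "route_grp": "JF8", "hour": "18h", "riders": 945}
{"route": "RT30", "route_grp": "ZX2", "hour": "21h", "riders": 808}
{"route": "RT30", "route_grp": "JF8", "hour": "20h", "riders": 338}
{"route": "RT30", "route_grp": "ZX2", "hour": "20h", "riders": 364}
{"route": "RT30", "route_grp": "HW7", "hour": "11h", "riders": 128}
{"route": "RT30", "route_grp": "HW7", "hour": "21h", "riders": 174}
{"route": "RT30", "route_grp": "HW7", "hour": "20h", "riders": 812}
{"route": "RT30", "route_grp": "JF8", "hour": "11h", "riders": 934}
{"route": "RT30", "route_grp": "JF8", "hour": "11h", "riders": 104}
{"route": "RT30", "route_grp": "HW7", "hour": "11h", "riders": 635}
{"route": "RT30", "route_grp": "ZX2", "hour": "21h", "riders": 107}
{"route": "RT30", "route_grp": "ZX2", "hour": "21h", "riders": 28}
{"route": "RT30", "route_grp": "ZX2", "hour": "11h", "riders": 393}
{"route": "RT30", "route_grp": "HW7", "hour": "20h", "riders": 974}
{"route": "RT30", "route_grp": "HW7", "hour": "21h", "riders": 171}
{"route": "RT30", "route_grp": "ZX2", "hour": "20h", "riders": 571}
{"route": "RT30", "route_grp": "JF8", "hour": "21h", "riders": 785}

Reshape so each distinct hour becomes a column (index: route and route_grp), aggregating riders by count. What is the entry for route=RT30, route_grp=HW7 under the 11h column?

3

Rows with route=RT30, route_grp=HW7 and hour=11h: riders values are 130, 128, 635.
3 rows match — count = 3.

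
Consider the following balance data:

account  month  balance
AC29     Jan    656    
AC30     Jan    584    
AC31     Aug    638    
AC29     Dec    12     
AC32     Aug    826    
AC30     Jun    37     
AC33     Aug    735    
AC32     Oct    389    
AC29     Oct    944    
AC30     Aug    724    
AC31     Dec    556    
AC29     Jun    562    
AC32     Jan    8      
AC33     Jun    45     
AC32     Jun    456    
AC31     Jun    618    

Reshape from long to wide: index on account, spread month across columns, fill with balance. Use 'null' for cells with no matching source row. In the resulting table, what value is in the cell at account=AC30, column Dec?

null

No long-format row has account=AC30 and month=Dec, so the cell is null.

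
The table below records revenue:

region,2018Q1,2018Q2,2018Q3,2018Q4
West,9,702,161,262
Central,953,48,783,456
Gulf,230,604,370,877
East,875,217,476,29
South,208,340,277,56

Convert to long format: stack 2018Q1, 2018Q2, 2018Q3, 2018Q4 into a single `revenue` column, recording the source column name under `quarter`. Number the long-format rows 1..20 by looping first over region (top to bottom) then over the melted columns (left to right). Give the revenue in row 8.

456

20 rows total (5 × 4). Row 8: index ⌊(8-1)/4⌋ = 1 into region → Central; (8-1) mod 4 = 3 into the melted columns → 2018Q4.
So row 8 is (Central, 2018Q4, 456); revenue = 456.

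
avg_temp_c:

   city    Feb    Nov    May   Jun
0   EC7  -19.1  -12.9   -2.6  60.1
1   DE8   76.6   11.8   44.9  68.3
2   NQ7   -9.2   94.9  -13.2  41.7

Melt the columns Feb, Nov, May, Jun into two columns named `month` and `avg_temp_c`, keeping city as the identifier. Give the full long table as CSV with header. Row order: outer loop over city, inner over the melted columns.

Each (city, column) pair becomes one row: 3 × 4 = 12 rows.
For example, (EC7, Feb) → avg_temp_c=-19.1.

city,month,avg_temp_c
EC7,Feb,-19.1
EC7,Nov,-12.9
EC7,May,-2.6
EC7,Jun,60.1
DE8,Feb,76.6
DE8,Nov,11.8
DE8,May,44.9
DE8,Jun,68.3
NQ7,Feb,-9.2
NQ7,Nov,94.9
NQ7,May,-13.2
NQ7,Jun,41.7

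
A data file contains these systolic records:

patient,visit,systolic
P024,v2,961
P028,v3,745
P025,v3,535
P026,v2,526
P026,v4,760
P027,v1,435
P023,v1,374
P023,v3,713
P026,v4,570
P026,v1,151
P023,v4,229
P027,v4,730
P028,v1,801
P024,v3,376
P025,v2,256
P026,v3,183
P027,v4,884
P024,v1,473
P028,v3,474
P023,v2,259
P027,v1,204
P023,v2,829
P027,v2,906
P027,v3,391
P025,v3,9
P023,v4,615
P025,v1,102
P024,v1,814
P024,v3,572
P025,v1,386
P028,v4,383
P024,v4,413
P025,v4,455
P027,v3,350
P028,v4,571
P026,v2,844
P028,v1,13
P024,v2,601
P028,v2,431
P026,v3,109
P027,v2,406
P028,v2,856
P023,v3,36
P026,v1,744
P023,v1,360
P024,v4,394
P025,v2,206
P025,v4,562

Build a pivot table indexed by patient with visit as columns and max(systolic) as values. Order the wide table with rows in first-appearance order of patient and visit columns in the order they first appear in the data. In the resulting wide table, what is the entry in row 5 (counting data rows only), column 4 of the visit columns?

435

With rows in first-appearance order of patient, row 5 is patient=P027. visit columns in first-appearance order: v2, v3, v4, v1; column 4 is v1.
Long rows with patient=P027, visit=v1: max(435, 204) = 435.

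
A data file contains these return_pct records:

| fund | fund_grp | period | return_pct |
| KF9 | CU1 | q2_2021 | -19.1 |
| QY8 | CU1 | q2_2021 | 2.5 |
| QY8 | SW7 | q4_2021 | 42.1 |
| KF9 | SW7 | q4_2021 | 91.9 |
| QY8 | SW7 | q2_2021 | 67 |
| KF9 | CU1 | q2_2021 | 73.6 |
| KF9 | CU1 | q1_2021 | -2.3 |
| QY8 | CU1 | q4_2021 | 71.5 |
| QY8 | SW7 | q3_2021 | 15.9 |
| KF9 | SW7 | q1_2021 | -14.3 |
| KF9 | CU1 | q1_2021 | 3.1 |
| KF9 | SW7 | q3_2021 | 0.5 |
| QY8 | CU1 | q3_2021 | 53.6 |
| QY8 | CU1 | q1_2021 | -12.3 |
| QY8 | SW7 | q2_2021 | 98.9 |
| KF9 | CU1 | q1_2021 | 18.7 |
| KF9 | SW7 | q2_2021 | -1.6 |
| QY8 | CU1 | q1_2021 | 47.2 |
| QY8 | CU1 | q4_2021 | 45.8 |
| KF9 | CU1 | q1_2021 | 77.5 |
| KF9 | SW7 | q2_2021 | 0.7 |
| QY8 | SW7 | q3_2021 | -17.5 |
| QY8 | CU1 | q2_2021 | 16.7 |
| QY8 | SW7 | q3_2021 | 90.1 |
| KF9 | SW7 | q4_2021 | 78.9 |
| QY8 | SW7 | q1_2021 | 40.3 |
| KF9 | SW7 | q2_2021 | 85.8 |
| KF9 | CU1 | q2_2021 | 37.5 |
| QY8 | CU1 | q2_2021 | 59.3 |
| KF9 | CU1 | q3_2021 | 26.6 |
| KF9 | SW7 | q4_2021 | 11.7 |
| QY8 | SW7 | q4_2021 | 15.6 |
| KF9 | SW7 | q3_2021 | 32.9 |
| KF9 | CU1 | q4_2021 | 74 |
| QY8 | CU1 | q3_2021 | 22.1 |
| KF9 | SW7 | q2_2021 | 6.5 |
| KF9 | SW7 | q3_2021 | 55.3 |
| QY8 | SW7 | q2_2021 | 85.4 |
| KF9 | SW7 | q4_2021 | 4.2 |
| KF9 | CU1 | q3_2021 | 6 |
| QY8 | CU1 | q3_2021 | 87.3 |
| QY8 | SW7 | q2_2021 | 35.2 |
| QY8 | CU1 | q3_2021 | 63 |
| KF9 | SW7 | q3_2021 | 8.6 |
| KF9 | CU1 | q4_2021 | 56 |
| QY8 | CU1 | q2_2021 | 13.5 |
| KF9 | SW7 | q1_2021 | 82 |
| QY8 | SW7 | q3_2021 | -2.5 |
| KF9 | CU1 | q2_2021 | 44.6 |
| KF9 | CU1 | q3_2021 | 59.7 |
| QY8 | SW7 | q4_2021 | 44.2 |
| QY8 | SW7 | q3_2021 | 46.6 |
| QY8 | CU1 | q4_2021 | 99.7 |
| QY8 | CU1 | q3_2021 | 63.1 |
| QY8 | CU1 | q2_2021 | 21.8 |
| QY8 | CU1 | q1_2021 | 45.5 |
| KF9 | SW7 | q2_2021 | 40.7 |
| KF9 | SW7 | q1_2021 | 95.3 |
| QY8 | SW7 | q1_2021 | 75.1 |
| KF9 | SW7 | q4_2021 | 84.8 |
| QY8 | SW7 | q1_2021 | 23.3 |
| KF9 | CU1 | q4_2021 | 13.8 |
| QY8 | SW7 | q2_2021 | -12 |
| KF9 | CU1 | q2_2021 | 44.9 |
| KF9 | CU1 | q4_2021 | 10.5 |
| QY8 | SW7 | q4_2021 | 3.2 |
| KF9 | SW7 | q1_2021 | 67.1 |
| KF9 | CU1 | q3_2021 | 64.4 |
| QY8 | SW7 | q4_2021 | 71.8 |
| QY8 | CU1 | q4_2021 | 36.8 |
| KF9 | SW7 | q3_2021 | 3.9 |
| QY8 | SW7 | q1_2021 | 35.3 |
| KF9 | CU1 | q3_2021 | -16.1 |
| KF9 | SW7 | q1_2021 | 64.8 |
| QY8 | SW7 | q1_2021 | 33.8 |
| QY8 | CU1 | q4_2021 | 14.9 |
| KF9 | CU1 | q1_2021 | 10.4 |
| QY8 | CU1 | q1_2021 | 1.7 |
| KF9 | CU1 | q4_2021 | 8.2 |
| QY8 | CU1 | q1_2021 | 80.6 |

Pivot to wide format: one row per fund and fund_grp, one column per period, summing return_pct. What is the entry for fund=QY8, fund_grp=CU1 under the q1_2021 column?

Rows with fund=QY8, fund_grp=CU1 and period=q1_2021: return_pct values are -12.3, 47.2, 45.5, 1.7, 80.6.
-12.3 + 47.2 + 45.5 + 1.7 + 80.6 = 162.7.

162.7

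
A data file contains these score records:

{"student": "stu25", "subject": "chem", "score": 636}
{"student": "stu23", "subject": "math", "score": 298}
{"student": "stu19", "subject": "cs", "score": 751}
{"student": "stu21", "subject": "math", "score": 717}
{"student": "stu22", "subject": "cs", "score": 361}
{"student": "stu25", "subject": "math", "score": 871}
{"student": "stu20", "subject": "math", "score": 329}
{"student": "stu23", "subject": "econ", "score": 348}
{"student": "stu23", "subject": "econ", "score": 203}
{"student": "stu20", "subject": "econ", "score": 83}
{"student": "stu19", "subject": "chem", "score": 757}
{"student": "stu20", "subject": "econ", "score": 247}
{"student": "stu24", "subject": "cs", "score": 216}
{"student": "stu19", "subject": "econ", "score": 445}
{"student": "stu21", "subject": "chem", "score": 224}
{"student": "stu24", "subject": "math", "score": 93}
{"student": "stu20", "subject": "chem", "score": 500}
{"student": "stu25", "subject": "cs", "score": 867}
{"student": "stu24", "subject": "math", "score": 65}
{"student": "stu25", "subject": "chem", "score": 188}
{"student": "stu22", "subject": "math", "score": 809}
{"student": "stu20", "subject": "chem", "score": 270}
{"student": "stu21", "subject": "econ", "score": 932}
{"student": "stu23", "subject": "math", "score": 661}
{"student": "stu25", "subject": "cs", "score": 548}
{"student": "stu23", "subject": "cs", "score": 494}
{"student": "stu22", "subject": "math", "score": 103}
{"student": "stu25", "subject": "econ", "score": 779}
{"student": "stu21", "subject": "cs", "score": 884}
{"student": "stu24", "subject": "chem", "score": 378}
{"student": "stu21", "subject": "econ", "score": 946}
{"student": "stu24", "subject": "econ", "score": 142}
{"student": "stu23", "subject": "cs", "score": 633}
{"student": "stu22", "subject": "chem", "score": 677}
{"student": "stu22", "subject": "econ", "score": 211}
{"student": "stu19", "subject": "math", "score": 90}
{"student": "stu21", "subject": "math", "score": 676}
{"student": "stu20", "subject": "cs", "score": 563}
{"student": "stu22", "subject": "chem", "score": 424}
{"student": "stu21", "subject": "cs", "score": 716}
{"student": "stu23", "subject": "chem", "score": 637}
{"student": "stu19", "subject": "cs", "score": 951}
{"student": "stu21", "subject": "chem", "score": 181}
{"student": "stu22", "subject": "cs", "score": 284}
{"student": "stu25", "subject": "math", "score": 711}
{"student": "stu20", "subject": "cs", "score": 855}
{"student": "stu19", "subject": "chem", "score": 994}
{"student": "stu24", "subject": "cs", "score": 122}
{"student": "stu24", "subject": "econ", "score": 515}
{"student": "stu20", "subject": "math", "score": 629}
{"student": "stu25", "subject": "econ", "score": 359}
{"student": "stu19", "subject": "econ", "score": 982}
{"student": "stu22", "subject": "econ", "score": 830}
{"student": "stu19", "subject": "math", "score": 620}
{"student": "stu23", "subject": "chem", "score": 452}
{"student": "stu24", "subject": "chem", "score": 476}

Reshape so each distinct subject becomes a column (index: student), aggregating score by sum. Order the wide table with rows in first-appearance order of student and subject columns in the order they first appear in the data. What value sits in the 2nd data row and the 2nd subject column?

With rows in first-appearance order of student, row 2 is student=stu23. subject columns in first-appearance order: chem, math, cs, econ; column 2 is math.
Long rows with student=stu23, subject=math: 298 + 661 = 959.

959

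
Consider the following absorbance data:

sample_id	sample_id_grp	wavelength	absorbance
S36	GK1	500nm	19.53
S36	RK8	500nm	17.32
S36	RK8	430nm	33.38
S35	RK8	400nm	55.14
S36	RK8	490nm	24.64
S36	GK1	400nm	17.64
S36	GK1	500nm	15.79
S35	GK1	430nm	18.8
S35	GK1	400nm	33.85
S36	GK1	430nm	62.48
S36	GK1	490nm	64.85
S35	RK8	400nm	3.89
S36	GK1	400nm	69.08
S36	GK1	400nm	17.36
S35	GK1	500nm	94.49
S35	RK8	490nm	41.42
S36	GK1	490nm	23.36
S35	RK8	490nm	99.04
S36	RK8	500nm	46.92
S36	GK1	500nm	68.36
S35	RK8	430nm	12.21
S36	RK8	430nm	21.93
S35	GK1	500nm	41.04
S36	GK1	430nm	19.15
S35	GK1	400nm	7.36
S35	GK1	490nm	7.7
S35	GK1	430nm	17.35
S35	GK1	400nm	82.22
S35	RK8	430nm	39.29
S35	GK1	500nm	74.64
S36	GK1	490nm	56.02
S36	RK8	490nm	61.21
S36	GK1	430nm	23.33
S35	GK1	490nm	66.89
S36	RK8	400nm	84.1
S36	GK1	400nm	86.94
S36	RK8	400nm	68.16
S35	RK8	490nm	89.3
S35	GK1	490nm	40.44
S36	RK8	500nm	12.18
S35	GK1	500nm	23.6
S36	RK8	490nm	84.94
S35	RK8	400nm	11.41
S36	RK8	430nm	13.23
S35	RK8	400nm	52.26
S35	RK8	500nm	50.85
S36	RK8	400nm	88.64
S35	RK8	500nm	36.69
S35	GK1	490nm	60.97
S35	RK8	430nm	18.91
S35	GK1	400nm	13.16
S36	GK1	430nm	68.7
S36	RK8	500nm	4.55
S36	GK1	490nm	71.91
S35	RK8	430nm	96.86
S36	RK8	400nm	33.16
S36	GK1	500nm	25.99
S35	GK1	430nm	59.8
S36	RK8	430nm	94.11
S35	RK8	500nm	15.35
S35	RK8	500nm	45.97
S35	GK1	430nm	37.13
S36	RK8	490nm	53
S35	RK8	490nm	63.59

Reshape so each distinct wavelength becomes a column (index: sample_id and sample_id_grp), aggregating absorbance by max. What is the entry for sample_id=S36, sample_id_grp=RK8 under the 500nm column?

46.92

Rows with sample_id=S36, sample_id_grp=RK8 and wavelength=500nm: absorbance values are 17.32, 46.92, 12.18, 4.55.
max(17.32, 46.92, 12.18, 4.55) = 46.92.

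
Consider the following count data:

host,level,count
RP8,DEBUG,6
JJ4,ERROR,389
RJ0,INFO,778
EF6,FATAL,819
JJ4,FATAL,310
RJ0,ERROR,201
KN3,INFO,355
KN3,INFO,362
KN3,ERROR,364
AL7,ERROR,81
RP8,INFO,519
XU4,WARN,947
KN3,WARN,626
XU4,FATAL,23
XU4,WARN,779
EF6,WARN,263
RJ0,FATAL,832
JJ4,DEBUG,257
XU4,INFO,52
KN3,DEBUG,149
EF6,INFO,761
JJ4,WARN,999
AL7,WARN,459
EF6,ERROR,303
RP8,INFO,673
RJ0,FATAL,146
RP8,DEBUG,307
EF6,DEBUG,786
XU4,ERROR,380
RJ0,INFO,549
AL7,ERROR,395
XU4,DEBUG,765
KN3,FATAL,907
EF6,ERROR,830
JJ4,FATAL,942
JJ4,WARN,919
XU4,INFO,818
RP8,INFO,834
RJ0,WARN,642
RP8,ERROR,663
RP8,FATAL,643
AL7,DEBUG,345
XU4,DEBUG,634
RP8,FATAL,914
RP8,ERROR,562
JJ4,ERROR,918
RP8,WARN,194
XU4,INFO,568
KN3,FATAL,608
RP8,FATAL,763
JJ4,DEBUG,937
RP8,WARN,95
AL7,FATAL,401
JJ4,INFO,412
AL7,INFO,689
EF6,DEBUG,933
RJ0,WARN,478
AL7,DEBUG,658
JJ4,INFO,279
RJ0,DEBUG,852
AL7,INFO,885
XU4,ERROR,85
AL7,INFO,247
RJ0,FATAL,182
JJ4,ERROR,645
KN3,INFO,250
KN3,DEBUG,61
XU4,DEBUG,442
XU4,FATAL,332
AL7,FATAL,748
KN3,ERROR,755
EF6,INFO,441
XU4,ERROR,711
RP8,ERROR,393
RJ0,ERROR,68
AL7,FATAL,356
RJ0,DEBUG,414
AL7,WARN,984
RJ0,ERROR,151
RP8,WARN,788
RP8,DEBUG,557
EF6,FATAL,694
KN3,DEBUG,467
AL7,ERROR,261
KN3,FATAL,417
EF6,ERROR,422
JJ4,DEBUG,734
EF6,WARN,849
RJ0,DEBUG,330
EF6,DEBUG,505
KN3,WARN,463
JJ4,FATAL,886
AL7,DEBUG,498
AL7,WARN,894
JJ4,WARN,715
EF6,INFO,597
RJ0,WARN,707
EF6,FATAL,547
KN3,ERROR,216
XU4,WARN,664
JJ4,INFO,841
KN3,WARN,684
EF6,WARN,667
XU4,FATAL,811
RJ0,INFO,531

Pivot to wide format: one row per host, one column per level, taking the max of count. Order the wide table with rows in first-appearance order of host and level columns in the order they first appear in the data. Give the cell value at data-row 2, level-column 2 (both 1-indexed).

With rows in first-appearance order of host, row 2 is host=JJ4. level columns in first-appearance order: DEBUG, ERROR, INFO, FATAL, WARN; column 2 is ERROR.
Long rows with host=JJ4, level=ERROR: max(389, 918, 645) = 918.

918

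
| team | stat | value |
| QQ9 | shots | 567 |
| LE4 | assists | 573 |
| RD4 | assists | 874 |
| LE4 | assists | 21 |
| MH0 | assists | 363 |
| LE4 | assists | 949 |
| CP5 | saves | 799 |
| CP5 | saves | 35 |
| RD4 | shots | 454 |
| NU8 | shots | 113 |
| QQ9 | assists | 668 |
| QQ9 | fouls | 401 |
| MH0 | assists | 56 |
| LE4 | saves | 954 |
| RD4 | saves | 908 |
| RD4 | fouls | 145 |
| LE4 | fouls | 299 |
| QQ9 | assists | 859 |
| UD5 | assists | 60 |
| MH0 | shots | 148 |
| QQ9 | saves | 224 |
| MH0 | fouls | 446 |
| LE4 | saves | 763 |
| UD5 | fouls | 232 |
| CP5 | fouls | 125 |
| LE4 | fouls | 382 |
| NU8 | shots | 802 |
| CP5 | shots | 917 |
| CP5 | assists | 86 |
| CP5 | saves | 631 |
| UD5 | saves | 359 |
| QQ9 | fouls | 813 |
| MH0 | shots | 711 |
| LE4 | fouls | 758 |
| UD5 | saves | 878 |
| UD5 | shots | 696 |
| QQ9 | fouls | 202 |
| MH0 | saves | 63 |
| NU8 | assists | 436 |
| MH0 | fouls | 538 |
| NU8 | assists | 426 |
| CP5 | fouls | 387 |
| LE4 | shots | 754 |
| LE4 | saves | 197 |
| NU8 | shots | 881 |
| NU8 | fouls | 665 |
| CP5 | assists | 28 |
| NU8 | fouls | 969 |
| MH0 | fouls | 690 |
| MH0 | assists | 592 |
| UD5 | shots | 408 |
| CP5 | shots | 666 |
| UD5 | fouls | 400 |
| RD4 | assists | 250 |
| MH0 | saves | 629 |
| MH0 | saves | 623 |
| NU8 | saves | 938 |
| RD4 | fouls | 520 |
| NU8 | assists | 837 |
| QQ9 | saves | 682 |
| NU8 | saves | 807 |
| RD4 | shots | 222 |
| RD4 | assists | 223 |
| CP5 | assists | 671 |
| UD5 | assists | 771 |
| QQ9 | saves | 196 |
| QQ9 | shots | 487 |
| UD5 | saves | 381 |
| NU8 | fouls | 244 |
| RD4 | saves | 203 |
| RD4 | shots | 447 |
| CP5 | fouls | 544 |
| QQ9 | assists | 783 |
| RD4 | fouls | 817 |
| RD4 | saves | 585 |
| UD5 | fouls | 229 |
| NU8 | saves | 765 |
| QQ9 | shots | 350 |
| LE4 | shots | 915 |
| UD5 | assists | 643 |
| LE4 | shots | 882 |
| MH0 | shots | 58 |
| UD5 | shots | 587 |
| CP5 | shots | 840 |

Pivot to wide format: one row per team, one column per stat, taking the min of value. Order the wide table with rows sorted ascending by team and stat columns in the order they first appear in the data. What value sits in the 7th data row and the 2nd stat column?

60

With rows sorted ascending by team, row 7 is team=UD5. stat columns in first-appearance order: shots, assists, saves, fouls; column 2 is assists.
Long rows with team=UD5, stat=assists: min(60, 771, 643) = 60.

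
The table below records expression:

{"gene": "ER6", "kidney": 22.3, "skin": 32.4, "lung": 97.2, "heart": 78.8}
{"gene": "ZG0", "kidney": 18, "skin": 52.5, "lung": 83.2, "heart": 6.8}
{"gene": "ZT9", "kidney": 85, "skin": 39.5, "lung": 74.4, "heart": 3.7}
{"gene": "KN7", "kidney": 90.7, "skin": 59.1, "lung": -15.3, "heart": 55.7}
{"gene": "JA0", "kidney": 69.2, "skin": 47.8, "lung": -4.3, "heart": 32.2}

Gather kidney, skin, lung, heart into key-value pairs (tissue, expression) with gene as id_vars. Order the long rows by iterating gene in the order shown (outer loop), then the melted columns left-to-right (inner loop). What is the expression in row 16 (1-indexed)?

20 rows total (5 × 4). Row 16: index ⌊(16-1)/4⌋ = 3 into gene → KN7; (16-1) mod 4 = 3 into the melted columns → heart.
So row 16 is (KN7, heart, 55.7); expression = 55.7.

55.7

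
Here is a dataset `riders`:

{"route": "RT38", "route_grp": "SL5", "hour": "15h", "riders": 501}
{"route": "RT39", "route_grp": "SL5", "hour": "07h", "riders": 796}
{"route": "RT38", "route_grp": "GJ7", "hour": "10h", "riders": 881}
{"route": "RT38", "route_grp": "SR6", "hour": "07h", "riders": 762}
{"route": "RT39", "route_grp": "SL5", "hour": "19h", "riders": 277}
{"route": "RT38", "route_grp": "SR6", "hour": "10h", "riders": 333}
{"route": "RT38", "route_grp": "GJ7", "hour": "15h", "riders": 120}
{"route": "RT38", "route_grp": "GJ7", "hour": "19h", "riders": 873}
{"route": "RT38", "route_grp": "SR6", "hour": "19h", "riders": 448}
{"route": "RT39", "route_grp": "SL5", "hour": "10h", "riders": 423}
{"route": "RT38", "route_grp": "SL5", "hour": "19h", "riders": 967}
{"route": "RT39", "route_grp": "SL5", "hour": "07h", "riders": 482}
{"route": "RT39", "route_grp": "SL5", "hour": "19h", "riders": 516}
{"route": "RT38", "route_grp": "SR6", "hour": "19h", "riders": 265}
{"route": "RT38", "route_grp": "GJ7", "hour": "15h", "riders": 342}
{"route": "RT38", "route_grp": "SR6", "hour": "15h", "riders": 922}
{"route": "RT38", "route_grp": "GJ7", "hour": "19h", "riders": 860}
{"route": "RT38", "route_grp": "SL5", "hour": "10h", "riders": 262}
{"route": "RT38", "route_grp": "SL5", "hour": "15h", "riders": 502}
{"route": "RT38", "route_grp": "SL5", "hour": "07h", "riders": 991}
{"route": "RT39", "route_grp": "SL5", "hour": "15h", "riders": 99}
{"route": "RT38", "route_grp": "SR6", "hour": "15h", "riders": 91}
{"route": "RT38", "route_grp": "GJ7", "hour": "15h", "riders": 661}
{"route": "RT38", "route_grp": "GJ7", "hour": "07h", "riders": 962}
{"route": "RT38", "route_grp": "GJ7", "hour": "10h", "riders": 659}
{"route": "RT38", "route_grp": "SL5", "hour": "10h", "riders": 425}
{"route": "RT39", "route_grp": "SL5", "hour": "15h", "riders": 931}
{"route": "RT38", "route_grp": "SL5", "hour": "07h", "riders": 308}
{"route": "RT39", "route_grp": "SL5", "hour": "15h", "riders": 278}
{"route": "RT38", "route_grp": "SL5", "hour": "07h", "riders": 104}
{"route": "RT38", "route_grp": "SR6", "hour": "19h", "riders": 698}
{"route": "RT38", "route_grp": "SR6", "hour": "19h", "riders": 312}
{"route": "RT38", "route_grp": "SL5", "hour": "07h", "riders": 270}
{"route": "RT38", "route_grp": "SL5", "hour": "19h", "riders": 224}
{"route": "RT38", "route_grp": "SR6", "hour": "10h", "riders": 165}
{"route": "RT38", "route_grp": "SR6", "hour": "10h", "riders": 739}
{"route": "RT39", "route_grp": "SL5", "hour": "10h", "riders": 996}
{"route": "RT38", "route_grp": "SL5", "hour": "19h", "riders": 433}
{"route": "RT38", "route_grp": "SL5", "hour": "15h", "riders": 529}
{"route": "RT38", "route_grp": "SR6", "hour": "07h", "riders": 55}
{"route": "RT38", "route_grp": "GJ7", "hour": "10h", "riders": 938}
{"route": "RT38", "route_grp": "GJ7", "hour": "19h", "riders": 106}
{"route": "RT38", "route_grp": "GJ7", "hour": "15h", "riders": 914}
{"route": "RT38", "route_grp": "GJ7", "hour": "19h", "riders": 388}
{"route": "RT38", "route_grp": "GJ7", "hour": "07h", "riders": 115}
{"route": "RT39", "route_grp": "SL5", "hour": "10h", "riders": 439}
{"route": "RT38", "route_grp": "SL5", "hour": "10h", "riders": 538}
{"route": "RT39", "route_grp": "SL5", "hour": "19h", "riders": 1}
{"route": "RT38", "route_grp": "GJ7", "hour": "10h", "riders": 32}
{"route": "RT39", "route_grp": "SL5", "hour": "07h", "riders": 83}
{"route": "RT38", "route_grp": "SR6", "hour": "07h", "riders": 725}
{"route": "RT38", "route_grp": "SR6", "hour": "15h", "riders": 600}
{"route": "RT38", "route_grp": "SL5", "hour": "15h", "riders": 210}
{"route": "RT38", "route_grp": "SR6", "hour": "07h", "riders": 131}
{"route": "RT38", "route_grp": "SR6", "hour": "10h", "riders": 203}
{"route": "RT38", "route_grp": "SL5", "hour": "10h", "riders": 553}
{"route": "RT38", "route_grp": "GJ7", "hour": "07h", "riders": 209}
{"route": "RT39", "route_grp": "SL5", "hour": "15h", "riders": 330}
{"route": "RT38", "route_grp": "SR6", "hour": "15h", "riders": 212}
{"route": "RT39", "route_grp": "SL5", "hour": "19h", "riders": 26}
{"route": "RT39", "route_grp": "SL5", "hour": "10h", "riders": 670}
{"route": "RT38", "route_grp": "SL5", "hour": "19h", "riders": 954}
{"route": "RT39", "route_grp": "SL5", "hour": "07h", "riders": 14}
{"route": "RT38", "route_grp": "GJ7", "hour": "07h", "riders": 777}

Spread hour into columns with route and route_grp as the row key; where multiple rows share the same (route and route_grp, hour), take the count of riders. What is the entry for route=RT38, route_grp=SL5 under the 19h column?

Rows with route=RT38, route_grp=SL5 and hour=19h: riders values are 967, 224, 433, 954.
4 rows match — count = 4.

4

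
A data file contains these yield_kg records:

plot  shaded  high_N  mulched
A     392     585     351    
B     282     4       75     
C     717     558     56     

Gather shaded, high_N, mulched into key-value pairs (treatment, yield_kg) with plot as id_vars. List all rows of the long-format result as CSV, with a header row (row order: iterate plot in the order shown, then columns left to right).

Each (plot, column) pair becomes one row: 3 × 3 = 9 rows.
For example, (A, shaded) → yield_kg=392.

plot,treatment,yield_kg
A,shaded,392
A,high_N,585
A,mulched,351
B,shaded,282
B,high_N,4
B,mulched,75
C,shaded,717
C,high_N,558
C,mulched,56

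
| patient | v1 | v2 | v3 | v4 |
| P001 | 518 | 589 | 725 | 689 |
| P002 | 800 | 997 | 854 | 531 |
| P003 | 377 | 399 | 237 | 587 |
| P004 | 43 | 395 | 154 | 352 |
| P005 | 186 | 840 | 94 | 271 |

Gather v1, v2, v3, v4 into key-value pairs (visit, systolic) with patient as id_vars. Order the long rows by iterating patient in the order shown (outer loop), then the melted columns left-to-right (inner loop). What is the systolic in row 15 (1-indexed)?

20 rows total (5 × 4). Row 15: index ⌊(15-1)/4⌋ = 3 into patient → P004; (15-1) mod 4 = 2 into the melted columns → v3.
So row 15 is (P004, v3, 154); systolic = 154.

154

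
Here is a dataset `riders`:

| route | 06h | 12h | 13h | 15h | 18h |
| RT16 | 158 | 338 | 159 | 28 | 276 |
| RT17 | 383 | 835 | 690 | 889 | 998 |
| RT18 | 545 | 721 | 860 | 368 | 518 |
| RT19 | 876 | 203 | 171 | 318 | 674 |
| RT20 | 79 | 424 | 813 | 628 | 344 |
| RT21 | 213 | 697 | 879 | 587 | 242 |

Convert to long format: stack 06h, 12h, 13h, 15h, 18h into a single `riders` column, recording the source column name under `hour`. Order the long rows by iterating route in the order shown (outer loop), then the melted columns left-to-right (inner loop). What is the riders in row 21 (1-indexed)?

30 rows total (6 × 5). Row 21: index ⌊(21-1)/5⌋ = 4 into route → RT20; (21-1) mod 5 = 0 into the melted columns → 06h.
So row 21 is (RT20, 06h, 79); riders = 79.

79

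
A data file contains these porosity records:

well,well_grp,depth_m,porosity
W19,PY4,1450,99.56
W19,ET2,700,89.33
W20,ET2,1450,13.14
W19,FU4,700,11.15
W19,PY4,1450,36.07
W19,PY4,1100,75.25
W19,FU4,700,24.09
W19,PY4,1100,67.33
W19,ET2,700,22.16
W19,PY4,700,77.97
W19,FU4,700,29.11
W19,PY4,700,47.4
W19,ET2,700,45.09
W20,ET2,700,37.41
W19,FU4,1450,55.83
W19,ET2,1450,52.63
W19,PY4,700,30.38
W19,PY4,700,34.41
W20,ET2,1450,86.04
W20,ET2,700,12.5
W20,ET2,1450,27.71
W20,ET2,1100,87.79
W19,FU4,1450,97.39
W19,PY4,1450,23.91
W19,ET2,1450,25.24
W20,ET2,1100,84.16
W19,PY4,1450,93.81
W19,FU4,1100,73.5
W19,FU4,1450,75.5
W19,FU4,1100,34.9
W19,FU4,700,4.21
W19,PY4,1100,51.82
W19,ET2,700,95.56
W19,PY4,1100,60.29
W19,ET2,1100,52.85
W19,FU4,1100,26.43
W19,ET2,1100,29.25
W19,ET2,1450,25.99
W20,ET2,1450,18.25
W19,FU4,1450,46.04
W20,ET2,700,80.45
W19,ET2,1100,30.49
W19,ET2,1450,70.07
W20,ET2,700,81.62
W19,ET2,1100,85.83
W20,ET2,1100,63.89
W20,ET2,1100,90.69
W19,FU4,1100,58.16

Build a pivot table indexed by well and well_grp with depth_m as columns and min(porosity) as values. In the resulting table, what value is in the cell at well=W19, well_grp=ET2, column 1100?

29.25

Rows with well=W19, well_grp=ET2 and depth_m=1100: porosity values are 52.85, 29.25, 30.49, 85.83.
min(52.85, 29.25, 30.49, 85.83) = 29.25.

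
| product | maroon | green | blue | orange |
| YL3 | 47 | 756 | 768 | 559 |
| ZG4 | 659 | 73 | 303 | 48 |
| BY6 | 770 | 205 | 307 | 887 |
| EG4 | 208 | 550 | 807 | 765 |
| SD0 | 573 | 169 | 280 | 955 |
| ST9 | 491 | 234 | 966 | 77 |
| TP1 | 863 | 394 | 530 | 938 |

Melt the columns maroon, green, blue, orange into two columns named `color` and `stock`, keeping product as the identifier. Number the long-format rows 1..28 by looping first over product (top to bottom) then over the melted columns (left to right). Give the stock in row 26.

394

28 rows total (7 × 4). Row 26: index ⌊(26-1)/4⌋ = 6 into product → TP1; (26-1) mod 4 = 1 into the melted columns → green.
So row 26 is (TP1, green, 394); stock = 394.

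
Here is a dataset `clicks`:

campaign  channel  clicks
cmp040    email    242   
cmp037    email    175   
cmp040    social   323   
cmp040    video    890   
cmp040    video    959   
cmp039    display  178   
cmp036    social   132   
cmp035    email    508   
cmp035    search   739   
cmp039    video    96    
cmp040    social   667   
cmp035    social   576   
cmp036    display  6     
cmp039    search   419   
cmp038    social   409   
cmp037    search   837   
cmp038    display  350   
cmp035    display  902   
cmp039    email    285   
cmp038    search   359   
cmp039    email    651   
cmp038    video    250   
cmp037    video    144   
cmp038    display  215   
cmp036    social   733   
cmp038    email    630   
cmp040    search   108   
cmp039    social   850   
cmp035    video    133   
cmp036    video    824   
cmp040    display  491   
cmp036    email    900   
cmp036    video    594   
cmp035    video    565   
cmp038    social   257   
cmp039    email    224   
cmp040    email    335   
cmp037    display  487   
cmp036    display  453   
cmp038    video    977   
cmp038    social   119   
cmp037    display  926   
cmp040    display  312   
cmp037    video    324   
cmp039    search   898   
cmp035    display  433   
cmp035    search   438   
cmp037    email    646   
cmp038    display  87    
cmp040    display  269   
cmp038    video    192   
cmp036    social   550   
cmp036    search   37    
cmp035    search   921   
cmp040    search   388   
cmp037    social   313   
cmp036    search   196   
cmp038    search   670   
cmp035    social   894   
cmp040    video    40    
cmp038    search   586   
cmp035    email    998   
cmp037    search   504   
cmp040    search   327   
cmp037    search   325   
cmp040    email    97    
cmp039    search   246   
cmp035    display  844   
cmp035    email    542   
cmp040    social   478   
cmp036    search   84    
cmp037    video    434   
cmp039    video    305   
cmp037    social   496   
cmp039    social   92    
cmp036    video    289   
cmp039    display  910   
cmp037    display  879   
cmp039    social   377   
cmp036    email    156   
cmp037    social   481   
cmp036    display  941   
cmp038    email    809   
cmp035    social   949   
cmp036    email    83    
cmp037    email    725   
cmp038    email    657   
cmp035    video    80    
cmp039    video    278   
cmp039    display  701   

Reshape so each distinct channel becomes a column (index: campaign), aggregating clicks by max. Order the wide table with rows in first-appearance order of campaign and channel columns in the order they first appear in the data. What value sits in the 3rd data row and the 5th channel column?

898

With rows in first-appearance order of campaign, row 3 is campaign=cmp039. channel columns in first-appearance order: email, social, video, display, search; column 5 is search.
Long rows with campaign=cmp039, channel=search: max(419, 898, 246) = 898.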